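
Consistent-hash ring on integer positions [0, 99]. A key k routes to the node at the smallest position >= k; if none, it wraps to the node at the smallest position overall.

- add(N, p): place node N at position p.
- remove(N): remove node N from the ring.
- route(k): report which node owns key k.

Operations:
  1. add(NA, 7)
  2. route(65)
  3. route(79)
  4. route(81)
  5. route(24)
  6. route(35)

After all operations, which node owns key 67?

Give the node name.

Op 1: add NA@7 -> ring=[7:NA]
Op 2: route key 65: none >= 65, wrap to smallest pos 7 -> NA
Op 3: route key 79: none >= 79, wrap to smallest pos 7 -> NA
Op 4: route key 81: none >= 81, wrap to smallest pos 7 -> NA
Op 5: route key 24: none >= 24, wrap to smallest pos 7 -> NA
Op 6: route key 35: none >= 35, wrap to smallest pos 7 -> NA
Final route key 67: none >= 67, wrap to smallest pos 7 -> NA

Answer: NA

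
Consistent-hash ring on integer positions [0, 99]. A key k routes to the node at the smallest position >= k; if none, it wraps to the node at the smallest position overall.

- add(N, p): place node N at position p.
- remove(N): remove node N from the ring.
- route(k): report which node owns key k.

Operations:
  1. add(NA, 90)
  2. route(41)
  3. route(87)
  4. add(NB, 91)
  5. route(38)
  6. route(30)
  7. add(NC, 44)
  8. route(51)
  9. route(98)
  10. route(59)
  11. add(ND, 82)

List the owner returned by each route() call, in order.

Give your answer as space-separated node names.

Answer: NA NA NA NA NA NC NA

Derivation:
Op 1: add NA@90 -> ring=[90:NA]
Op 2: route key 41: smallest pos >= 41 is 90 -> NA
Op 3: route key 87: smallest pos >= 87 is 90 -> NA
Op 4: add NB@91 -> ring=[90:NA,91:NB]
Op 5: route key 38: smallest pos >= 38 is 90 -> NA
Op 6: route key 30: smallest pos >= 30 is 90 -> NA
Op 7: add NC@44 -> ring=[44:NC,90:NA,91:NB]
Op 8: route key 51: smallest pos >= 51 is 90 -> NA
Op 9: route key 98: none >= 98, wrap to smallest pos 44 -> NC
Op 10: route key 59: smallest pos >= 59 is 90 -> NA
Op 11: add ND@82 -> ring=[44:NC,82:ND,90:NA,91:NB]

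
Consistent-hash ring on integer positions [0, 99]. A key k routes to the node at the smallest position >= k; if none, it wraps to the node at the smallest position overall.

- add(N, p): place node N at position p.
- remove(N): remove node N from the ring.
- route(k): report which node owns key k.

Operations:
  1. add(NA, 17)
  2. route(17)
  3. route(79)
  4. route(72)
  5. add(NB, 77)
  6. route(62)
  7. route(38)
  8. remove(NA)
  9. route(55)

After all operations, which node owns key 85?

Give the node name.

Op 1: add NA@17 -> ring=[17:NA]
Op 2: route key 17: smallest pos >= 17 is 17 -> NA
Op 3: route key 79: none >= 79, wrap to smallest pos 17 -> NA
Op 4: route key 72: none >= 72, wrap to smallest pos 17 -> NA
Op 5: add NB@77 -> ring=[17:NA,77:NB]
Op 6: route key 62: smallest pos >= 62 is 77 -> NB
Op 7: route key 38: smallest pos >= 38 is 77 -> NB
Op 8: remove NA -> ring=[77:NB]
Op 9: route key 55: smallest pos >= 55 is 77 -> NB
Final route key 85: none >= 85, wrap to smallest pos 77 -> NB

Answer: NB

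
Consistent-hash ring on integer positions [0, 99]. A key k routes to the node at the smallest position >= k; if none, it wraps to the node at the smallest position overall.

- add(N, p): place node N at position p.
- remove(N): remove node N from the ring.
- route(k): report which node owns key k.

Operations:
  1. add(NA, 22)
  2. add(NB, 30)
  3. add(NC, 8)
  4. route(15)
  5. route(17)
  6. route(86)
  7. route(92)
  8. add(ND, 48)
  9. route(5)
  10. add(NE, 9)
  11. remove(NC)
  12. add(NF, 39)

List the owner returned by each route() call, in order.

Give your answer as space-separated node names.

Op 1: add NA@22 -> ring=[22:NA]
Op 2: add NB@30 -> ring=[22:NA,30:NB]
Op 3: add NC@8 -> ring=[8:NC,22:NA,30:NB]
Op 4: route key 15: smallest pos >= 15 is 22 -> NA
Op 5: route key 17: smallest pos >= 17 is 22 -> NA
Op 6: route key 86: none >= 86, wrap to smallest pos 8 -> NC
Op 7: route key 92: none >= 92, wrap to smallest pos 8 -> NC
Op 8: add ND@48 -> ring=[8:NC,22:NA,30:NB,48:ND]
Op 9: route key 5: smallest pos >= 5 is 8 -> NC
Op 10: add NE@9 -> ring=[8:NC,9:NE,22:NA,30:NB,48:ND]
Op 11: remove NC -> ring=[9:NE,22:NA,30:NB,48:ND]
Op 12: add NF@39 -> ring=[9:NE,22:NA,30:NB,39:NF,48:ND]

Answer: NA NA NC NC NC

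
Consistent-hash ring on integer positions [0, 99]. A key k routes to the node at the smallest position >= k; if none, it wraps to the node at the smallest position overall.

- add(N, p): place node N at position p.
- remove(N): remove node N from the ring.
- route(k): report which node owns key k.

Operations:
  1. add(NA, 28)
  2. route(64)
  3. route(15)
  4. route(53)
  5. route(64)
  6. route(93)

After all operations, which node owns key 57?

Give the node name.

Answer: NA

Derivation:
Op 1: add NA@28 -> ring=[28:NA]
Op 2: route key 64: none >= 64, wrap to smallest pos 28 -> NA
Op 3: route key 15: smallest pos >= 15 is 28 -> NA
Op 4: route key 53: none >= 53, wrap to smallest pos 28 -> NA
Op 5: route key 64: none >= 64, wrap to smallest pos 28 -> NA
Op 6: route key 93: none >= 93, wrap to smallest pos 28 -> NA
Final route key 57: none >= 57, wrap to smallest pos 28 -> NA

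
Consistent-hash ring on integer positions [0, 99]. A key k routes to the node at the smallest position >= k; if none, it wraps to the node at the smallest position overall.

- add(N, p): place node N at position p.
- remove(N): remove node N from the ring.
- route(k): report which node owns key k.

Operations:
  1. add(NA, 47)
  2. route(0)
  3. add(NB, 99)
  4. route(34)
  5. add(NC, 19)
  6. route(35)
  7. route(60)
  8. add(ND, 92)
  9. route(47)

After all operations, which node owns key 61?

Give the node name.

Answer: ND

Derivation:
Op 1: add NA@47 -> ring=[47:NA]
Op 2: route key 0: smallest pos >= 0 is 47 -> NA
Op 3: add NB@99 -> ring=[47:NA,99:NB]
Op 4: route key 34: smallest pos >= 34 is 47 -> NA
Op 5: add NC@19 -> ring=[19:NC,47:NA,99:NB]
Op 6: route key 35: smallest pos >= 35 is 47 -> NA
Op 7: route key 60: smallest pos >= 60 is 99 -> NB
Op 8: add ND@92 -> ring=[19:NC,47:NA,92:ND,99:NB]
Op 9: route key 47: smallest pos >= 47 is 47 -> NA
Final route key 61: smallest pos >= 61 is 92 -> ND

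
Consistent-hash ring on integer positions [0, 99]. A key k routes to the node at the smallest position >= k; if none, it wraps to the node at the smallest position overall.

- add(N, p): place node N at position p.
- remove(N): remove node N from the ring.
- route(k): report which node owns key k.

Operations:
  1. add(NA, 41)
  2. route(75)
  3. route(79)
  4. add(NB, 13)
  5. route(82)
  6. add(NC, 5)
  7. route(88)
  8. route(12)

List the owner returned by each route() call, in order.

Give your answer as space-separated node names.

Answer: NA NA NB NC NB

Derivation:
Op 1: add NA@41 -> ring=[41:NA]
Op 2: route key 75: none >= 75, wrap to smallest pos 41 -> NA
Op 3: route key 79: none >= 79, wrap to smallest pos 41 -> NA
Op 4: add NB@13 -> ring=[13:NB,41:NA]
Op 5: route key 82: none >= 82, wrap to smallest pos 13 -> NB
Op 6: add NC@5 -> ring=[5:NC,13:NB,41:NA]
Op 7: route key 88: none >= 88, wrap to smallest pos 5 -> NC
Op 8: route key 12: smallest pos >= 12 is 13 -> NB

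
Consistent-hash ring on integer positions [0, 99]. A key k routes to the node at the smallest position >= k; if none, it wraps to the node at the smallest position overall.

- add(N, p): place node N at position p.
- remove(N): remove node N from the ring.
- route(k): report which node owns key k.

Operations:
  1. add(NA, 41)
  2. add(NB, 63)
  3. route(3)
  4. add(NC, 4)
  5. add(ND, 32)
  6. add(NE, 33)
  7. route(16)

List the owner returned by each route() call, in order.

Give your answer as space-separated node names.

Answer: NA ND

Derivation:
Op 1: add NA@41 -> ring=[41:NA]
Op 2: add NB@63 -> ring=[41:NA,63:NB]
Op 3: route key 3: smallest pos >= 3 is 41 -> NA
Op 4: add NC@4 -> ring=[4:NC,41:NA,63:NB]
Op 5: add ND@32 -> ring=[4:NC,32:ND,41:NA,63:NB]
Op 6: add NE@33 -> ring=[4:NC,32:ND,33:NE,41:NA,63:NB]
Op 7: route key 16: smallest pos >= 16 is 32 -> ND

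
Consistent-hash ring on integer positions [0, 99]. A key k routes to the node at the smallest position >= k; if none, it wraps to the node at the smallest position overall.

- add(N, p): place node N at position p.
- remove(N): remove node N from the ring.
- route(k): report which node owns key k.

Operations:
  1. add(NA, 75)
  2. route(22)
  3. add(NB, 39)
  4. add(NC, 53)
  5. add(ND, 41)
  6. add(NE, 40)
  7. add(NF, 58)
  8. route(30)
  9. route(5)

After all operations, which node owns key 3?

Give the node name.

Answer: NB

Derivation:
Op 1: add NA@75 -> ring=[75:NA]
Op 2: route key 22: smallest pos >= 22 is 75 -> NA
Op 3: add NB@39 -> ring=[39:NB,75:NA]
Op 4: add NC@53 -> ring=[39:NB,53:NC,75:NA]
Op 5: add ND@41 -> ring=[39:NB,41:ND,53:NC,75:NA]
Op 6: add NE@40 -> ring=[39:NB,40:NE,41:ND,53:NC,75:NA]
Op 7: add NF@58 -> ring=[39:NB,40:NE,41:ND,53:NC,58:NF,75:NA]
Op 8: route key 30: smallest pos >= 30 is 39 -> NB
Op 9: route key 5: smallest pos >= 5 is 39 -> NB
Final route key 3: smallest pos >= 3 is 39 -> NB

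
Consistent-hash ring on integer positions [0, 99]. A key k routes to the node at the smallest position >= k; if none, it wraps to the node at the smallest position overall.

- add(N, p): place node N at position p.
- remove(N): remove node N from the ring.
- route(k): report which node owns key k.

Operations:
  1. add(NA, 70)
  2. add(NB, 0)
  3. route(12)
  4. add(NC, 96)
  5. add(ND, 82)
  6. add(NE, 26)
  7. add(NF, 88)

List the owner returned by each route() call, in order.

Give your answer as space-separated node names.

Answer: NA

Derivation:
Op 1: add NA@70 -> ring=[70:NA]
Op 2: add NB@0 -> ring=[0:NB,70:NA]
Op 3: route key 12: smallest pos >= 12 is 70 -> NA
Op 4: add NC@96 -> ring=[0:NB,70:NA,96:NC]
Op 5: add ND@82 -> ring=[0:NB,70:NA,82:ND,96:NC]
Op 6: add NE@26 -> ring=[0:NB,26:NE,70:NA,82:ND,96:NC]
Op 7: add NF@88 -> ring=[0:NB,26:NE,70:NA,82:ND,88:NF,96:NC]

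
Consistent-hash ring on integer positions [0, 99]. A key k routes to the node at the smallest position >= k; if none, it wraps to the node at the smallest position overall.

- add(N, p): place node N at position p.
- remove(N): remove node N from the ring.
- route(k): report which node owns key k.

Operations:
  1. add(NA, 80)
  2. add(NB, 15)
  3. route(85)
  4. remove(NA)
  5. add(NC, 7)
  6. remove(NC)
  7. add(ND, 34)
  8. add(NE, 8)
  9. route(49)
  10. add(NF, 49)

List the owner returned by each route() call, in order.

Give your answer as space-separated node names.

Op 1: add NA@80 -> ring=[80:NA]
Op 2: add NB@15 -> ring=[15:NB,80:NA]
Op 3: route key 85: none >= 85, wrap to smallest pos 15 -> NB
Op 4: remove NA -> ring=[15:NB]
Op 5: add NC@7 -> ring=[7:NC,15:NB]
Op 6: remove NC -> ring=[15:NB]
Op 7: add ND@34 -> ring=[15:NB,34:ND]
Op 8: add NE@8 -> ring=[8:NE,15:NB,34:ND]
Op 9: route key 49: none >= 49, wrap to smallest pos 8 -> NE
Op 10: add NF@49 -> ring=[8:NE,15:NB,34:ND,49:NF]

Answer: NB NE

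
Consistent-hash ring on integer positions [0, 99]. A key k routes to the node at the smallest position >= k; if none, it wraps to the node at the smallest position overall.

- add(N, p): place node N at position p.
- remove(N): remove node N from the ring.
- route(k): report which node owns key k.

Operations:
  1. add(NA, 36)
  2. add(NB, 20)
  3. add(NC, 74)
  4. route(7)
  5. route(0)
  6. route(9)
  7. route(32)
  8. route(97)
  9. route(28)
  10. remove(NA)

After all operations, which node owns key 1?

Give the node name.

Answer: NB

Derivation:
Op 1: add NA@36 -> ring=[36:NA]
Op 2: add NB@20 -> ring=[20:NB,36:NA]
Op 3: add NC@74 -> ring=[20:NB,36:NA,74:NC]
Op 4: route key 7: smallest pos >= 7 is 20 -> NB
Op 5: route key 0: smallest pos >= 0 is 20 -> NB
Op 6: route key 9: smallest pos >= 9 is 20 -> NB
Op 7: route key 32: smallest pos >= 32 is 36 -> NA
Op 8: route key 97: none >= 97, wrap to smallest pos 20 -> NB
Op 9: route key 28: smallest pos >= 28 is 36 -> NA
Op 10: remove NA -> ring=[20:NB,74:NC]
Final route key 1: smallest pos >= 1 is 20 -> NB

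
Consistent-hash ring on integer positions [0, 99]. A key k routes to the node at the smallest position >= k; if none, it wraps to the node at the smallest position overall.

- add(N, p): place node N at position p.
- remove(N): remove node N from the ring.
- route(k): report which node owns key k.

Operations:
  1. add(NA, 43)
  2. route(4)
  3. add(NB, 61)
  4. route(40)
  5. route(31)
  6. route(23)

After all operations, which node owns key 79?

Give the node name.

Answer: NA

Derivation:
Op 1: add NA@43 -> ring=[43:NA]
Op 2: route key 4: smallest pos >= 4 is 43 -> NA
Op 3: add NB@61 -> ring=[43:NA,61:NB]
Op 4: route key 40: smallest pos >= 40 is 43 -> NA
Op 5: route key 31: smallest pos >= 31 is 43 -> NA
Op 6: route key 23: smallest pos >= 23 is 43 -> NA
Final route key 79: none >= 79, wrap to smallest pos 43 -> NA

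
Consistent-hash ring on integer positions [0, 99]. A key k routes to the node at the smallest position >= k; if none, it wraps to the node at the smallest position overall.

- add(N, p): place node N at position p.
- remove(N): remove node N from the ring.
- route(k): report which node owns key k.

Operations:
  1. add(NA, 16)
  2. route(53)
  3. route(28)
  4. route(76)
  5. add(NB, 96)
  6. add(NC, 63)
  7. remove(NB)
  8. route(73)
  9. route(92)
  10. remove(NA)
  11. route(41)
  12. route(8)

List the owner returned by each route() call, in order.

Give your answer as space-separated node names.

Op 1: add NA@16 -> ring=[16:NA]
Op 2: route key 53: none >= 53, wrap to smallest pos 16 -> NA
Op 3: route key 28: none >= 28, wrap to smallest pos 16 -> NA
Op 4: route key 76: none >= 76, wrap to smallest pos 16 -> NA
Op 5: add NB@96 -> ring=[16:NA,96:NB]
Op 6: add NC@63 -> ring=[16:NA,63:NC,96:NB]
Op 7: remove NB -> ring=[16:NA,63:NC]
Op 8: route key 73: none >= 73, wrap to smallest pos 16 -> NA
Op 9: route key 92: none >= 92, wrap to smallest pos 16 -> NA
Op 10: remove NA -> ring=[63:NC]
Op 11: route key 41: smallest pos >= 41 is 63 -> NC
Op 12: route key 8: smallest pos >= 8 is 63 -> NC

Answer: NA NA NA NA NA NC NC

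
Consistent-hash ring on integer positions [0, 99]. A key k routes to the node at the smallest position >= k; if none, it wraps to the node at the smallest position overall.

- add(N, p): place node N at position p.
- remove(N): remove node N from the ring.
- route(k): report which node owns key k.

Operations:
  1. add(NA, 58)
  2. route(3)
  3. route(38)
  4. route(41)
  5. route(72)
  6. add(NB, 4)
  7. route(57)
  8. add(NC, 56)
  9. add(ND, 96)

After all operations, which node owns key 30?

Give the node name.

Answer: NC

Derivation:
Op 1: add NA@58 -> ring=[58:NA]
Op 2: route key 3: smallest pos >= 3 is 58 -> NA
Op 3: route key 38: smallest pos >= 38 is 58 -> NA
Op 4: route key 41: smallest pos >= 41 is 58 -> NA
Op 5: route key 72: none >= 72, wrap to smallest pos 58 -> NA
Op 6: add NB@4 -> ring=[4:NB,58:NA]
Op 7: route key 57: smallest pos >= 57 is 58 -> NA
Op 8: add NC@56 -> ring=[4:NB,56:NC,58:NA]
Op 9: add ND@96 -> ring=[4:NB,56:NC,58:NA,96:ND]
Final route key 30: smallest pos >= 30 is 56 -> NC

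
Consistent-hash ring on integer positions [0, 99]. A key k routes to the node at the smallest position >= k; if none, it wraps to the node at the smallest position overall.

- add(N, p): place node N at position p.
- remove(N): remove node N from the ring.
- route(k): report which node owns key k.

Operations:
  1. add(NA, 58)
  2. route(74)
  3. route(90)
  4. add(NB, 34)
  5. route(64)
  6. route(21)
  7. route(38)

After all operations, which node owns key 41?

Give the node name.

Op 1: add NA@58 -> ring=[58:NA]
Op 2: route key 74: none >= 74, wrap to smallest pos 58 -> NA
Op 3: route key 90: none >= 90, wrap to smallest pos 58 -> NA
Op 4: add NB@34 -> ring=[34:NB,58:NA]
Op 5: route key 64: none >= 64, wrap to smallest pos 34 -> NB
Op 6: route key 21: smallest pos >= 21 is 34 -> NB
Op 7: route key 38: smallest pos >= 38 is 58 -> NA
Final route key 41: smallest pos >= 41 is 58 -> NA

Answer: NA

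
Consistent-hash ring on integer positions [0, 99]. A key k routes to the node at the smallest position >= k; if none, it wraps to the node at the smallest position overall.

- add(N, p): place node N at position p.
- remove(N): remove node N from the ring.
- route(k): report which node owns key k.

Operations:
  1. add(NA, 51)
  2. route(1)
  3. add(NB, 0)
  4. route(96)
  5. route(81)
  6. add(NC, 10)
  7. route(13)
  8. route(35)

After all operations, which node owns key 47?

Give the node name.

Answer: NA

Derivation:
Op 1: add NA@51 -> ring=[51:NA]
Op 2: route key 1: smallest pos >= 1 is 51 -> NA
Op 3: add NB@0 -> ring=[0:NB,51:NA]
Op 4: route key 96: none >= 96, wrap to smallest pos 0 -> NB
Op 5: route key 81: none >= 81, wrap to smallest pos 0 -> NB
Op 6: add NC@10 -> ring=[0:NB,10:NC,51:NA]
Op 7: route key 13: smallest pos >= 13 is 51 -> NA
Op 8: route key 35: smallest pos >= 35 is 51 -> NA
Final route key 47: smallest pos >= 47 is 51 -> NA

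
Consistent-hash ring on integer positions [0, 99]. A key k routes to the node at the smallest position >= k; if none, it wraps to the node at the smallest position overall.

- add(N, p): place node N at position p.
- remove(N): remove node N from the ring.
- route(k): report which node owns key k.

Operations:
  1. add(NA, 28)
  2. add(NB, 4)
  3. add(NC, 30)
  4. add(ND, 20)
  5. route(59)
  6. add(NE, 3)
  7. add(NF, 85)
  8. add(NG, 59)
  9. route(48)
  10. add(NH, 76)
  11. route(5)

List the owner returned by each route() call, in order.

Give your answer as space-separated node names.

Answer: NB NG ND

Derivation:
Op 1: add NA@28 -> ring=[28:NA]
Op 2: add NB@4 -> ring=[4:NB,28:NA]
Op 3: add NC@30 -> ring=[4:NB,28:NA,30:NC]
Op 4: add ND@20 -> ring=[4:NB,20:ND,28:NA,30:NC]
Op 5: route key 59: none >= 59, wrap to smallest pos 4 -> NB
Op 6: add NE@3 -> ring=[3:NE,4:NB,20:ND,28:NA,30:NC]
Op 7: add NF@85 -> ring=[3:NE,4:NB,20:ND,28:NA,30:NC,85:NF]
Op 8: add NG@59 -> ring=[3:NE,4:NB,20:ND,28:NA,30:NC,59:NG,85:NF]
Op 9: route key 48: smallest pos >= 48 is 59 -> NG
Op 10: add NH@76 -> ring=[3:NE,4:NB,20:ND,28:NA,30:NC,59:NG,76:NH,85:NF]
Op 11: route key 5: smallest pos >= 5 is 20 -> ND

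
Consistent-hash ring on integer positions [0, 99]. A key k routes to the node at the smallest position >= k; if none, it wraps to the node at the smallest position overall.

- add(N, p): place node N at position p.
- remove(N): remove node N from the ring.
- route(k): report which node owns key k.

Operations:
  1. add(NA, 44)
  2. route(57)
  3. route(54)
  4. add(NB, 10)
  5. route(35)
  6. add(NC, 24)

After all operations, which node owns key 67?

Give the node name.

Op 1: add NA@44 -> ring=[44:NA]
Op 2: route key 57: none >= 57, wrap to smallest pos 44 -> NA
Op 3: route key 54: none >= 54, wrap to smallest pos 44 -> NA
Op 4: add NB@10 -> ring=[10:NB,44:NA]
Op 5: route key 35: smallest pos >= 35 is 44 -> NA
Op 6: add NC@24 -> ring=[10:NB,24:NC,44:NA]
Final route key 67: none >= 67, wrap to smallest pos 10 -> NB

Answer: NB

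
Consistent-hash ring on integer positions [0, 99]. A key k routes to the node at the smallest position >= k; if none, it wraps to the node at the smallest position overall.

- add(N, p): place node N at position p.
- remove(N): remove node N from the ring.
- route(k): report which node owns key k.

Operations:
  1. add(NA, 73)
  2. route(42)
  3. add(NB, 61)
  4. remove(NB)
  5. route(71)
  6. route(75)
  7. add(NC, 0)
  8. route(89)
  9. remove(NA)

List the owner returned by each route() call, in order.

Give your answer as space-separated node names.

Op 1: add NA@73 -> ring=[73:NA]
Op 2: route key 42: smallest pos >= 42 is 73 -> NA
Op 3: add NB@61 -> ring=[61:NB,73:NA]
Op 4: remove NB -> ring=[73:NA]
Op 5: route key 71: smallest pos >= 71 is 73 -> NA
Op 6: route key 75: none >= 75, wrap to smallest pos 73 -> NA
Op 7: add NC@0 -> ring=[0:NC,73:NA]
Op 8: route key 89: none >= 89, wrap to smallest pos 0 -> NC
Op 9: remove NA -> ring=[0:NC]

Answer: NA NA NA NC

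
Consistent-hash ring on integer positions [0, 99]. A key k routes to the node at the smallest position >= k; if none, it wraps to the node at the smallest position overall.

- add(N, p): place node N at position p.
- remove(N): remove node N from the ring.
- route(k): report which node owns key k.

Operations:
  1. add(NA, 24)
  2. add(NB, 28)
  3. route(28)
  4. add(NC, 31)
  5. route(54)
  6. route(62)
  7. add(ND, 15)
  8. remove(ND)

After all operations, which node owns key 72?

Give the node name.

Op 1: add NA@24 -> ring=[24:NA]
Op 2: add NB@28 -> ring=[24:NA,28:NB]
Op 3: route key 28: smallest pos >= 28 is 28 -> NB
Op 4: add NC@31 -> ring=[24:NA,28:NB,31:NC]
Op 5: route key 54: none >= 54, wrap to smallest pos 24 -> NA
Op 6: route key 62: none >= 62, wrap to smallest pos 24 -> NA
Op 7: add ND@15 -> ring=[15:ND,24:NA,28:NB,31:NC]
Op 8: remove ND -> ring=[24:NA,28:NB,31:NC]
Final route key 72: none >= 72, wrap to smallest pos 24 -> NA

Answer: NA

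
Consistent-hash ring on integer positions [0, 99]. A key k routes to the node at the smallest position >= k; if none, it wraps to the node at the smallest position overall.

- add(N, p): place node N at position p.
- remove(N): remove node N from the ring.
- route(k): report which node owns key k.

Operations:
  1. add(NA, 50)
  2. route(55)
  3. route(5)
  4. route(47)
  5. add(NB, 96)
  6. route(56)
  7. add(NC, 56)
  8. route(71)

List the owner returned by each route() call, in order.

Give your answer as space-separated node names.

Op 1: add NA@50 -> ring=[50:NA]
Op 2: route key 55: none >= 55, wrap to smallest pos 50 -> NA
Op 3: route key 5: smallest pos >= 5 is 50 -> NA
Op 4: route key 47: smallest pos >= 47 is 50 -> NA
Op 5: add NB@96 -> ring=[50:NA,96:NB]
Op 6: route key 56: smallest pos >= 56 is 96 -> NB
Op 7: add NC@56 -> ring=[50:NA,56:NC,96:NB]
Op 8: route key 71: smallest pos >= 71 is 96 -> NB

Answer: NA NA NA NB NB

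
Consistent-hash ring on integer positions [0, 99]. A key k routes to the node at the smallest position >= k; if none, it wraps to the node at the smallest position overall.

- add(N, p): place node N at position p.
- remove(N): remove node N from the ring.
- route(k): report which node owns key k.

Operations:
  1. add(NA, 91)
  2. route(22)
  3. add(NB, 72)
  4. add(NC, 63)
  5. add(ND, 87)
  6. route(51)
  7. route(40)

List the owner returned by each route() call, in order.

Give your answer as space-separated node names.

Answer: NA NC NC

Derivation:
Op 1: add NA@91 -> ring=[91:NA]
Op 2: route key 22: smallest pos >= 22 is 91 -> NA
Op 3: add NB@72 -> ring=[72:NB,91:NA]
Op 4: add NC@63 -> ring=[63:NC,72:NB,91:NA]
Op 5: add ND@87 -> ring=[63:NC,72:NB,87:ND,91:NA]
Op 6: route key 51: smallest pos >= 51 is 63 -> NC
Op 7: route key 40: smallest pos >= 40 is 63 -> NC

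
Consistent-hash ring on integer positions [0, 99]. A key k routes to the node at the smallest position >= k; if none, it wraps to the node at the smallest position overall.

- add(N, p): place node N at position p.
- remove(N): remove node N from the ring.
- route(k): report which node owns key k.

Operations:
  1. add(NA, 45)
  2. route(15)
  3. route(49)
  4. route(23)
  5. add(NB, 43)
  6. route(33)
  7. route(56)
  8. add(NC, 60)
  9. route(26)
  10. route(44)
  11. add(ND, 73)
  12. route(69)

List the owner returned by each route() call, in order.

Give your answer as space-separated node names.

Answer: NA NA NA NB NB NB NA ND

Derivation:
Op 1: add NA@45 -> ring=[45:NA]
Op 2: route key 15: smallest pos >= 15 is 45 -> NA
Op 3: route key 49: none >= 49, wrap to smallest pos 45 -> NA
Op 4: route key 23: smallest pos >= 23 is 45 -> NA
Op 5: add NB@43 -> ring=[43:NB,45:NA]
Op 6: route key 33: smallest pos >= 33 is 43 -> NB
Op 7: route key 56: none >= 56, wrap to smallest pos 43 -> NB
Op 8: add NC@60 -> ring=[43:NB,45:NA,60:NC]
Op 9: route key 26: smallest pos >= 26 is 43 -> NB
Op 10: route key 44: smallest pos >= 44 is 45 -> NA
Op 11: add ND@73 -> ring=[43:NB,45:NA,60:NC,73:ND]
Op 12: route key 69: smallest pos >= 69 is 73 -> ND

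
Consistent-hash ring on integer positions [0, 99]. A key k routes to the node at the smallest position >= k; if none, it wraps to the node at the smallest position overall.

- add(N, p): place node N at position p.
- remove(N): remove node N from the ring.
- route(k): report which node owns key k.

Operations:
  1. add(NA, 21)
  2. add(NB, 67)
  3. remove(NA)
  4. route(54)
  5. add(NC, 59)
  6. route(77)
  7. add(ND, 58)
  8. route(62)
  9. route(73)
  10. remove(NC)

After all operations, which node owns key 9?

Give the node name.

Op 1: add NA@21 -> ring=[21:NA]
Op 2: add NB@67 -> ring=[21:NA,67:NB]
Op 3: remove NA -> ring=[67:NB]
Op 4: route key 54: smallest pos >= 54 is 67 -> NB
Op 5: add NC@59 -> ring=[59:NC,67:NB]
Op 6: route key 77: none >= 77, wrap to smallest pos 59 -> NC
Op 7: add ND@58 -> ring=[58:ND,59:NC,67:NB]
Op 8: route key 62: smallest pos >= 62 is 67 -> NB
Op 9: route key 73: none >= 73, wrap to smallest pos 58 -> ND
Op 10: remove NC -> ring=[58:ND,67:NB]
Final route key 9: smallest pos >= 9 is 58 -> ND

Answer: ND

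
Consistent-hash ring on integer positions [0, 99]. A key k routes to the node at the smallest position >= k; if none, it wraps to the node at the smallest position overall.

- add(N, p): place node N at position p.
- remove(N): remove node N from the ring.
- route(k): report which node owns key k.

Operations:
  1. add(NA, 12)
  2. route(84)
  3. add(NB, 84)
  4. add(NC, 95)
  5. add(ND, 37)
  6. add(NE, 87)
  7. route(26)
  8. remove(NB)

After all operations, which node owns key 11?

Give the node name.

Op 1: add NA@12 -> ring=[12:NA]
Op 2: route key 84: none >= 84, wrap to smallest pos 12 -> NA
Op 3: add NB@84 -> ring=[12:NA,84:NB]
Op 4: add NC@95 -> ring=[12:NA,84:NB,95:NC]
Op 5: add ND@37 -> ring=[12:NA,37:ND,84:NB,95:NC]
Op 6: add NE@87 -> ring=[12:NA,37:ND,84:NB,87:NE,95:NC]
Op 7: route key 26: smallest pos >= 26 is 37 -> ND
Op 8: remove NB -> ring=[12:NA,37:ND,87:NE,95:NC]
Final route key 11: smallest pos >= 11 is 12 -> NA

Answer: NA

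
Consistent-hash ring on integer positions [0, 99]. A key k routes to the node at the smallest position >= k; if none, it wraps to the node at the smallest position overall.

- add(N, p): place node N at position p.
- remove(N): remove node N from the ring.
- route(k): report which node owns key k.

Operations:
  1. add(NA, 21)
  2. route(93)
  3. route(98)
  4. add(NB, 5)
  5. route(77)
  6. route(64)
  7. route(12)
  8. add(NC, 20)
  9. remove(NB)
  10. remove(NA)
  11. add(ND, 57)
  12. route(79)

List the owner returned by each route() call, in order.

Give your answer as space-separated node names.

Op 1: add NA@21 -> ring=[21:NA]
Op 2: route key 93: none >= 93, wrap to smallest pos 21 -> NA
Op 3: route key 98: none >= 98, wrap to smallest pos 21 -> NA
Op 4: add NB@5 -> ring=[5:NB,21:NA]
Op 5: route key 77: none >= 77, wrap to smallest pos 5 -> NB
Op 6: route key 64: none >= 64, wrap to smallest pos 5 -> NB
Op 7: route key 12: smallest pos >= 12 is 21 -> NA
Op 8: add NC@20 -> ring=[5:NB,20:NC,21:NA]
Op 9: remove NB -> ring=[20:NC,21:NA]
Op 10: remove NA -> ring=[20:NC]
Op 11: add ND@57 -> ring=[20:NC,57:ND]
Op 12: route key 79: none >= 79, wrap to smallest pos 20 -> NC

Answer: NA NA NB NB NA NC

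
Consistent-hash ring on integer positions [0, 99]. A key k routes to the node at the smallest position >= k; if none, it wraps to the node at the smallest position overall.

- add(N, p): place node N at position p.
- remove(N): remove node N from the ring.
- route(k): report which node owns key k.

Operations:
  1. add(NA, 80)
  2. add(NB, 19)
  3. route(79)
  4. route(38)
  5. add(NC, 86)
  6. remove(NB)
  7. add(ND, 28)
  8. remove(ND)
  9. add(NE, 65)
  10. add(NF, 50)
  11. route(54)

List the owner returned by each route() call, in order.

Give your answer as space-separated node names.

Op 1: add NA@80 -> ring=[80:NA]
Op 2: add NB@19 -> ring=[19:NB,80:NA]
Op 3: route key 79: smallest pos >= 79 is 80 -> NA
Op 4: route key 38: smallest pos >= 38 is 80 -> NA
Op 5: add NC@86 -> ring=[19:NB,80:NA,86:NC]
Op 6: remove NB -> ring=[80:NA,86:NC]
Op 7: add ND@28 -> ring=[28:ND,80:NA,86:NC]
Op 8: remove ND -> ring=[80:NA,86:NC]
Op 9: add NE@65 -> ring=[65:NE,80:NA,86:NC]
Op 10: add NF@50 -> ring=[50:NF,65:NE,80:NA,86:NC]
Op 11: route key 54: smallest pos >= 54 is 65 -> NE

Answer: NA NA NE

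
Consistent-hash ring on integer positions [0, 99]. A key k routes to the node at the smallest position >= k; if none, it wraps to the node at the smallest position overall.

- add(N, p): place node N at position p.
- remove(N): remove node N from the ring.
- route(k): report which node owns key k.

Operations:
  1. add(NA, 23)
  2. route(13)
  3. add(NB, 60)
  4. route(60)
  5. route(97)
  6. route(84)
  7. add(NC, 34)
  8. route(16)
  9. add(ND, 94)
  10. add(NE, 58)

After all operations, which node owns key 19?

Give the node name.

Answer: NA

Derivation:
Op 1: add NA@23 -> ring=[23:NA]
Op 2: route key 13: smallest pos >= 13 is 23 -> NA
Op 3: add NB@60 -> ring=[23:NA,60:NB]
Op 4: route key 60: smallest pos >= 60 is 60 -> NB
Op 5: route key 97: none >= 97, wrap to smallest pos 23 -> NA
Op 6: route key 84: none >= 84, wrap to smallest pos 23 -> NA
Op 7: add NC@34 -> ring=[23:NA,34:NC,60:NB]
Op 8: route key 16: smallest pos >= 16 is 23 -> NA
Op 9: add ND@94 -> ring=[23:NA,34:NC,60:NB,94:ND]
Op 10: add NE@58 -> ring=[23:NA,34:NC,58:NE,60:NB,94:ND]
Final route key 19: smallest pos >= 19 is 23 -> NA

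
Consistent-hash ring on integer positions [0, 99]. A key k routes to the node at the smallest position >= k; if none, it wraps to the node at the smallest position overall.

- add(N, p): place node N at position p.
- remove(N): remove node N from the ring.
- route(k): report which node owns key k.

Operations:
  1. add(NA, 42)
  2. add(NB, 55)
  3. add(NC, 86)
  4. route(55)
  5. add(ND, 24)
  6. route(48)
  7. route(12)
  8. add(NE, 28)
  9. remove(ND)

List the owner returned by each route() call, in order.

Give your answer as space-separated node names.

Answer: NB NB ND

Derivation:
Op 1: add NA@42 -> ring=[42:NA]
Op 2: add NB@55 -> ring=[42:NA,55:NB]
Op 3: add NC@86 -> ring=[42:NA,55:NB,86:NC]
Op 4: route key 55: smallest pos >= 55 is 55 -> NB
Op 5: add ND@24 -> ring=[24:ND,42:NA,55:NB,86:NC]
Op 6: route key 48: smallest pos >= 48 is 55 -> NB
Op 7: route key 12: smallest pos >= 12 is 24 -> ND
Op 8: add NE@28 -> ring=[24:ND,28:NE,42:NA,55:NB,86:NC]
Op 9: remove ND -> ring=[28:NE,42:NA,55:NB,86:NC]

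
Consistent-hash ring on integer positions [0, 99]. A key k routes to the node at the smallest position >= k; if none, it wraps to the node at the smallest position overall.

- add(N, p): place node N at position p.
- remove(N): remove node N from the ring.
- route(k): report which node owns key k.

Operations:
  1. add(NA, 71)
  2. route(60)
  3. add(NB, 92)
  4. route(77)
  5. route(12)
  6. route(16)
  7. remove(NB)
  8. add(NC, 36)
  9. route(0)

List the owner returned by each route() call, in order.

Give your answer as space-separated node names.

Op 1: add NA@71 -> ring=[71:NA]
Op 2: route key 60: smallest pos >= 60 is 71 -> NA
Op 3: add NB@92 -> ring=[71:NA,92:NB]
Op 4: route key 77: smallest pos >= 77 is 92 -> NB
Op 5: route key 12: smallest pos >= 12 is 71 -> NA
Op 6: route key 16: smallest pos >= 16 is 71 -> NA
Op 7: remove NB -> ring=[71:NA]
Op 8: add NC@36 -> ring=[36:NC,71:NA]
Op 9: route key 0: smallest pos >= 0 is 36 -> NC

Answer: NA NB NA NA NC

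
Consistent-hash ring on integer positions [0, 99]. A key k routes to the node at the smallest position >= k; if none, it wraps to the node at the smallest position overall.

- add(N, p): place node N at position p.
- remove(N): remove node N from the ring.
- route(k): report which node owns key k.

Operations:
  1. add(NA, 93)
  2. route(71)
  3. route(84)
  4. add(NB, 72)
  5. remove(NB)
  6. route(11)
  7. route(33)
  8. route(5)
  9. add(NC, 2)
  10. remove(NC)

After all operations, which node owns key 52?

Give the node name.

Op 1: add NA@93 -> ring=[93:NA]
Op 2: route key 71: smallest pos >= 71 is 93 -> NA
Op 3: route key 84: smallest pos >= 84 is 93 -> NA
Op 4: add NB@72 -> ring=[72:NB,93:NA]
Op 5: remove NB -> ring=[93:NA]
Op 6: route key 11: smallest pos >= 11 is 93 -> NA
Op 7: route key 33: smallest pos >= 33 is 93 -> NA
Op 8: route key 5: smallest pos >= 5 is 93 -> NA
Op 9: add NC@2 -> ring=[2:NC,93:NA]
Op 10: remove NC -> ring=[93:NA]
Final route key 52: smallest pos >= 52 is 93 -> NA

Answer: NA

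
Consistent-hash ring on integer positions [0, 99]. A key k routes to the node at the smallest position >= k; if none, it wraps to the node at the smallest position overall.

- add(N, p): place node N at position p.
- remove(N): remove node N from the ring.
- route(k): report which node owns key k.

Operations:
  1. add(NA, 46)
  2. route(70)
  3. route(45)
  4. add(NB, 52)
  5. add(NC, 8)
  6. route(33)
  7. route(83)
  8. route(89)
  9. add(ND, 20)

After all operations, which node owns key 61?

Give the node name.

Answer: NC

Derivation:
Op 1: add NA@46 -> ring=[46:NA]
Op 2: route key 70: none >= 70, wrap to smallest pos 46 -> NA
Op 3: route key 45: smallest pos >= 45 is 46 -> NA
Op 4: add NB@52 -> ring=[46:NA,52:NB]
Op 5: add NC@8 -> ring=[8:NC,46:NA,52:NB]
Op 6: route key 33: smallest pos >= 33 is 46 -> NA
Op 7: route key 83: none >= 83, wrap to smallest pos 8 -> NC
Op 8: route key 89: none >= 89, wrap to smallest pos 8 -> NC
Op 9: add ND@20 -> ring=[8:NC,20:ND,46:NA,52:NB]
Final route key 61: none >= 61, wrap to smallest pos 8 -> NC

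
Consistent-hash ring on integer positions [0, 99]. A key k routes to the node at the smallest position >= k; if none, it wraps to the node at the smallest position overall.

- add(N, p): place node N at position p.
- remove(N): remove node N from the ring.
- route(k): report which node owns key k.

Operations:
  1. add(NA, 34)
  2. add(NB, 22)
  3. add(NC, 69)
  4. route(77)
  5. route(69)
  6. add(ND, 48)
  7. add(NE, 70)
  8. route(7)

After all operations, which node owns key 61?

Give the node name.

Op 1: add NA@34 -> ring=[34:NA]
Op 2: add NB@22 -> ring=[22:NB,34:NA]
Op 3: add NC@69 -> ring=[22:NB,34:NA,69:NC]
Op 4: route key 77: none >= 77, wrap to smallest pos 22 -> NB
Op 5: route key 69: smallest pos >= 69 is 69 -> NC
Op 6: add ND@48 -> ring=[22:NB,34:NA,48:ND,69:NC]
Op 7: add NE@70 -> ring=[22:NB,34:NA,48:ND,69:NC,70:NE]
Op 8: route key 7: smallest pos >= 7 is 22 -> NB
Final route key 61: smallest pos >= 61 is 69 -> NC

Answer: NC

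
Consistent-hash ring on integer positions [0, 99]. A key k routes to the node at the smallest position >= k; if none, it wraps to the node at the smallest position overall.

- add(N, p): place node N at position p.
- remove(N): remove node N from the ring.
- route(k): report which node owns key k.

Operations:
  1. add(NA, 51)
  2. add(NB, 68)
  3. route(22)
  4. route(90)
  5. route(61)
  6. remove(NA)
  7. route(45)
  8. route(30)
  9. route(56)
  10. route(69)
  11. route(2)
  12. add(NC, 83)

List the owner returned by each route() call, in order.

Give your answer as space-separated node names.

Answer: NA NA NB NB NB NB NB NB

Derivation:
Op 1: add NA@51 -> ring=[51:NA]
Op 2: add NB@68 -> ring=[51:NA,68:NB]
Op 3: route key 22: smallest pos >= 22 is 51 -> NA
Op 4: route key 90: none >= 90, wrap to smallest pos 51 -> NA
Op 5: route key 61: smallest pos >= 61 is 68 -> NB
Op 6: remove NA -> ring=[68:NB]
Op 7: route key 45: smallest pos >= 45 is 68 -> NB
Op 8: route key 30: smallest pos >= 30 is 68 -> NB
Op 9: route key 56: smallest pos >= 56 is 68 -> NB
Op 10: route key 69: none >= 69, wrap to smallest pos 68 -> NB
Op 11: route key 2: smallest pos >= 2 is 68 -> NB
Op 12: add NC@83 -> ring=[68:NB,83:NC]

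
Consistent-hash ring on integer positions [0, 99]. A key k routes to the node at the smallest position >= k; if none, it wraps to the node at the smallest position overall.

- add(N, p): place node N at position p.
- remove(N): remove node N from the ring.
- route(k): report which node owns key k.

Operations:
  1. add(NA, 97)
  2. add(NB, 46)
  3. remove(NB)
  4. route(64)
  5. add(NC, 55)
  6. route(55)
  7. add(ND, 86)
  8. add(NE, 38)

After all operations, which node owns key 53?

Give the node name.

Op 1: add NA@97 -> ring=[97:NA]
Op 2: add NB@46 -> ring=[46:NB,97:NA]
Op 3: remove NB -> ring=[97:NA]
Op 4: route key 64: smallest pos >= 64 is 97 -> NA
Op 5: add NC@55 -> ring=[55:NC,97:NA]
Op 6: route key 55: smallest pos >= 55 is 55 -> NC
Op 7: add ND@86 -> ring=[55:NC,86:ND,97:NA]
Op 8: add NE@38 -> ring=[38:NE,55:NC,86:ND,97:NA]
Final route key 53: smallest pos >= 53 is 55 -> NC

Answer: NC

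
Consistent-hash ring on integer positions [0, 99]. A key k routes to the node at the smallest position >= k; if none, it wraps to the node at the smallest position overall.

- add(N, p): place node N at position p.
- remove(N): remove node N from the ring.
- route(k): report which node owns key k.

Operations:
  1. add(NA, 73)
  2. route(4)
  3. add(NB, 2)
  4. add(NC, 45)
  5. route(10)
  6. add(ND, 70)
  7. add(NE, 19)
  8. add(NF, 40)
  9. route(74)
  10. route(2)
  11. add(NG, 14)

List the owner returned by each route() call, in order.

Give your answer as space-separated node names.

Answer: NA NC NB NB

Derivation:
Op 1: add NA@73 -> ring=[73:NA]
Op 2: route key 4: smallest pos >= 4 is 73 -> NA
Op 3: add NB@2 -> ring=[2:NB,73:NA]
Op 4: add NC@45 -> ring=[2:NB,45:NC,73:NA]
Op 5: route key 10: smallest pos >= 10 is 45 -> NC
Op 6: add ND@70 -> ring=[2:NB,45:NC,70:ND,73:NA]
Op 7: add NE@19 -> ring=[2:NB,19:NE,45:NC,70:ND,73:NA]
Op 8: add NF@40 -> ring=[2:NB,19:NE,40:NF,45:NC,70:ND,73:NA]
Op 9: route key 74: none >= 74, wrap to smallest pos 2 -> NB
Op 10: route key 2: smallest pos >= 2 is 2 -> NB
Op 11: add NG@14 -> ring=[2:NB,14:NG,19:NE,40:NF,45:NC,70:ND,73:NA]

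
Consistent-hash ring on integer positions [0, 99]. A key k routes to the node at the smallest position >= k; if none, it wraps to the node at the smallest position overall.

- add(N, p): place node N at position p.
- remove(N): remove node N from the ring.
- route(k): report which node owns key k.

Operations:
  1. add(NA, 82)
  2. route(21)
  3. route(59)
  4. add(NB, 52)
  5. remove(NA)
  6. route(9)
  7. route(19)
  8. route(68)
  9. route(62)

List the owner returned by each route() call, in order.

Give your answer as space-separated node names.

Op 1: add NA@82 -> ring=[82:NA]
Op 2: route key 21: smallest pos >= 21 is 82 -> NA
Op 3: route key 59: smallest pos >= 59 is 82 -> NA
Op 4: add NB@52 -> ring=[52:NB,82:NA]
Op 5: remove NA -> ring=[52:NB]
Op 6: route key 9: smallest pos >= 9 is 52 -> NB
Op 7: route key 19: smallest pos >= 19 is 52 -> NB
Op 8: route key 68: none >= 68, wrap to smallest pos 52 -> NB
Op 9: route key 62: none >= 62, wrap to smallest pos 52 -> NB

Answer: NA NA NB NB NB NB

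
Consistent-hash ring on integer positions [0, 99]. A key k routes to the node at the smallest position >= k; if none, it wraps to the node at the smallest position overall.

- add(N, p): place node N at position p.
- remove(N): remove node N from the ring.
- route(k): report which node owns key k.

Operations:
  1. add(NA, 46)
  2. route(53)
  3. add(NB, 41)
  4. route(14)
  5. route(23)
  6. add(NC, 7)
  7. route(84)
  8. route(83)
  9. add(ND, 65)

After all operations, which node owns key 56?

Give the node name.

Answer: ND

Derivation:
Op 1: add NA@46 -> ring=[46:NA]
Op 2: route key 53: none >= 53, wrap to smallest pos 46 -> NA
Op 3: add NB@41 -> ring=[41:NB,46:NA]
Op 4: route key 14: smallest pos >= 14 is 41 -> NB
Op 5: route key 23: smallest pos >= 23 is 41 -> NB
Op 6: add NC@7 -> ring=[7:NC,41:NB,46:NA]
Op 7: route key 84: none >= 84, wrap to smallest pos 7 -> NC
Op 8: route key 83: none >= 83, wrap to smallest pos 7 -> NC
Op 9: add ND@65 -> ring=[7:NC,41:NB,46:NA,65:ND]
Final route key 56: smallest pos >= 56 is 65 -> ND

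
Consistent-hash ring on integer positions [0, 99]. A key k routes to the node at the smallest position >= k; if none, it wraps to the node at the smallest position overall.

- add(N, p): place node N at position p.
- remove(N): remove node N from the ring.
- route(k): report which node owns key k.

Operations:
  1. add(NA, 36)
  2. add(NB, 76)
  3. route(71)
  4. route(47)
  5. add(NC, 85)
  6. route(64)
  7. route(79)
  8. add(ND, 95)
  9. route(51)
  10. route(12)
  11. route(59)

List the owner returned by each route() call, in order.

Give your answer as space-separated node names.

Op 1: add NA@36 -> ring=[36:NA]
Op 2: add NB@76 -> ring=[36:NA,76:NB]
Op 3: route key 71: smallest pos >= 71 is 76 -> NB
Op 4: route key 47: smallest pos >= 47 is 76 -> NB
Op 5: add NC@85 -> ring=[36:NA,76:NB,85:NC]
Op 6: route key 64: smallest pos >= 64 is 76 -> NB
Op 7: route key 79: smallest pos >= 79 is 85 -> NC
Op 8: add ND@95 -> ring=[36:NA,76:NB,85:NC,95:ND]
Op 9: route key 51: smallest pos >= 51 is 76 -> NB
Op 10: route key 12: smallest pos >= 12 is 36 -> NA
Op 11: route key 59: smallest pos >= 59 is 76 -> NB

Answer: NB NB NB NC NB NA NB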